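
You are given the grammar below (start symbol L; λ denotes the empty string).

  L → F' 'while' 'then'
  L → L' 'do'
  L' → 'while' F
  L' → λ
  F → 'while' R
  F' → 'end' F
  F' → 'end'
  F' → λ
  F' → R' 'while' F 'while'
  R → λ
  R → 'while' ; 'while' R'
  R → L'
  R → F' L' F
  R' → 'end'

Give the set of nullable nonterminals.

Directly nullable (have an λ-production): L', F', R.
No other nonterminal has a production whose RHS symbols are all nullable.

{ F', L', R }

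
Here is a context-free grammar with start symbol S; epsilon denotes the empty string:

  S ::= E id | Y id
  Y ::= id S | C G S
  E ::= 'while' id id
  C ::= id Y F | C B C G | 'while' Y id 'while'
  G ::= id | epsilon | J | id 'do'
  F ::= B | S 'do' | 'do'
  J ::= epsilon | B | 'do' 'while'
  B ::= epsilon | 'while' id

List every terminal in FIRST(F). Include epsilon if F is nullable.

From F ::= B: add FIRST(B) = { 'while', epsilon } (including epsilon since B is nullable).
From F ::= S 'do': add FIRST(S) = { 'while', id }.
F ::= 'do' contributes {'do'}.
Union: FIRST(F) = { 'do', 'while', id, epsilon }.

{ 'do', 'while', id, epsilon }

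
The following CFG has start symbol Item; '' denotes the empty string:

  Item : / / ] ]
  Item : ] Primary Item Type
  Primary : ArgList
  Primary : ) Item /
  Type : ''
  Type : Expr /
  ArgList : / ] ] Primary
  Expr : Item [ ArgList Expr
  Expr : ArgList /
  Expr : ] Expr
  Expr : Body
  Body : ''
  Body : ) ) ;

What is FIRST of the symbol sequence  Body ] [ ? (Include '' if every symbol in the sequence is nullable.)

{ ), ] }

Add FIRST(Body)\{''} = { ) }; Body is nullable, continue.
] is a terminal; add {]} and stop.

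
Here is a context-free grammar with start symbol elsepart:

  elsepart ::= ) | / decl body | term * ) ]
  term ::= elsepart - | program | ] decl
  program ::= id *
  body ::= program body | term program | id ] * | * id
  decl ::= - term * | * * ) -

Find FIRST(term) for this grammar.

From term ::= elsepart -: add FIRST(elsepart) = { ), /, ], id }.
From term ::= program: add FIRST(program) = { id }.
term ::= ] decl contributes {]}.
Union: FIRST(term) = { ), /, ], id }.

{ ), /, ], id }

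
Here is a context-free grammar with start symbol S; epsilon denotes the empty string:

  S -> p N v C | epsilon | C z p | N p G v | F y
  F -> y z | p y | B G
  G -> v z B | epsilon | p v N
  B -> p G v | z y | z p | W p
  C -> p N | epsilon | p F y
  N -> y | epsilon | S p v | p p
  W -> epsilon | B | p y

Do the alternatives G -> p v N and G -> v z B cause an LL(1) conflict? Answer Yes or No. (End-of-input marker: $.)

No

FIRST(p v N) = { p } and FIRST(v z B) = { v }.
The FIRST sets are disjoint and neither alternative is nullable — no conflict.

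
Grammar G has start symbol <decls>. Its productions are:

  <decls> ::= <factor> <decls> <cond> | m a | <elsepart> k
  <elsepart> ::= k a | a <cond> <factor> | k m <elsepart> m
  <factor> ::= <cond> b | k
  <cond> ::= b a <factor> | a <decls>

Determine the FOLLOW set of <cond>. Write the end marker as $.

In <decls> ::= <factor> <decls> <cond>: <cond> is at the end, add FOLLOW(<decls>) = { $, a, b, k }.
In <elsepart> ::= a <cond> <factor>: add FIRST(<factor>) = { a, b, k }.
In <factor> ::= <cond> b: add FIRST(b) = { b }.
Union: FOLLOW(<cond>) = { $, a, b, k }.

{ $, a, b, k }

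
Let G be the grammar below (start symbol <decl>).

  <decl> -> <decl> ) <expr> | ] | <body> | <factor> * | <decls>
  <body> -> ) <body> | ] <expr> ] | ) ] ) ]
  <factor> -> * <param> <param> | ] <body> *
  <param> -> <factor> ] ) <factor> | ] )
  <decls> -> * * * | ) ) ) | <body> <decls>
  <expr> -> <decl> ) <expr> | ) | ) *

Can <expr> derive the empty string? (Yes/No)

No

No nonterminal in this grammar is nullable.
No production of <expr> has an RHS whose symbols are all nullable, so <expr> is not nullable.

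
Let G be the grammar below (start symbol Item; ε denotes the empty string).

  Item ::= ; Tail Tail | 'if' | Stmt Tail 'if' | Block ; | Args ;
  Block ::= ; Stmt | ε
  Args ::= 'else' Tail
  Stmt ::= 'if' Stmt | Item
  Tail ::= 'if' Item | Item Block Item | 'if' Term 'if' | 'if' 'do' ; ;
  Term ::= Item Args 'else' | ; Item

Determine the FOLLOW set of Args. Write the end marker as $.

{ 'else', ; }

In Item ::= Args ;: add FIRST(;) = { ; }.
In Term ::= Item Args 'else': add FIRST('else') = { 'else' }.
Union: FOLLOW(Args) = { 'else', ; }.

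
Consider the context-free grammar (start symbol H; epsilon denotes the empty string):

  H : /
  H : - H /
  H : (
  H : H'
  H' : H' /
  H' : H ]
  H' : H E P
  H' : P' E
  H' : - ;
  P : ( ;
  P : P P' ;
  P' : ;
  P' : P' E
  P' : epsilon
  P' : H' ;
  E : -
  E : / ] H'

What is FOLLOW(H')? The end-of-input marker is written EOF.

{ EOF, (, -, /, ;, ] }

In H : H': H' is at the end, add FOLLOW(H) = { EOF, -, /, ] }.
In H' : H' /: add FIRST(/) = { / }.
In P' : H' ;: add FIRST(;) = { ; }.
In E : / ] H': H' is at the end, add FOLLOW(E) = { EOF, (, -, /, ;, ] }.
Union: FOLLOW(H') = { EOF, (, -, /, ;, ] }.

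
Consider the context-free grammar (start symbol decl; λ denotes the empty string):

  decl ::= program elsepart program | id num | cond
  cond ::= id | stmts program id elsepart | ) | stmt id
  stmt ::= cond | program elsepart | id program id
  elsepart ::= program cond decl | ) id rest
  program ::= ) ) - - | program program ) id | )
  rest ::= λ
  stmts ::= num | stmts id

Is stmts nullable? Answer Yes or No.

No

Nullable nonterminals: rest.
No production of stmts has an RHS whose symbols are all nullable, so stmts is not nullable.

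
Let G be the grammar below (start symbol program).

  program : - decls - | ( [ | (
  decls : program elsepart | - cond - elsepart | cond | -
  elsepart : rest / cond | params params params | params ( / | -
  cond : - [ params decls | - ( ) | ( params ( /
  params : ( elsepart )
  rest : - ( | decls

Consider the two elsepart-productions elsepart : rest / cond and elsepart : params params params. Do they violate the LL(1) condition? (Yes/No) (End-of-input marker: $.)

Yes

FIRST(rest / cond) = { (, - } and FIRST(params params params) = { ( }.
Both contain (, so the two alternatives are not disjoint — LL(1) conflict.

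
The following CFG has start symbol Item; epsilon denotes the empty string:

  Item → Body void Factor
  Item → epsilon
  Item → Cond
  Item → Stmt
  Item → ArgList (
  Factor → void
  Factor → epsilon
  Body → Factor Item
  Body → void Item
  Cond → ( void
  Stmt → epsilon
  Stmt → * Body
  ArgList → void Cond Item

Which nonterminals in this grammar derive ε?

Directly nullable (have an epsilon-production): Item, Factor, Stmt.
Body → Factor Item with every symbol nullable, so Body is nullable.
No other nonterminal has a production whose RHS symbols are all nullable.

{ Body, Factor, Item, Stmt }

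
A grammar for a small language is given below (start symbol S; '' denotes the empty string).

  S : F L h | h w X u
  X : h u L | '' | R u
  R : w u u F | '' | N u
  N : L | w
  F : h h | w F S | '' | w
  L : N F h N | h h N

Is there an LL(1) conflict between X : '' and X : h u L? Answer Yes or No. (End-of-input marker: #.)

FIRST('') = { '' } and FIRST(h u L) = { h }.
The first is nullable but FOLLOW(X) = { u } is disjoint from FIRST of the second.

No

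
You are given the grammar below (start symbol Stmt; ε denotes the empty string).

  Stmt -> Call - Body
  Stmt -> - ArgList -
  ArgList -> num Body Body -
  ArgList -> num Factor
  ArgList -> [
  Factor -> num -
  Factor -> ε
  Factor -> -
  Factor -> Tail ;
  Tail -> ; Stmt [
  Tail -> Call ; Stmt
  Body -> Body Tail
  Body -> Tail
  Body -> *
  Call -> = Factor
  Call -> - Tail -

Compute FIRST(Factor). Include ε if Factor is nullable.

{ -, ;, =, num, ε }

Factor -> num - contributes {num}.
Factor -> ε contributes ε.
Factor -> - contributes {-}.
From Factor -> Tail ;: add FIRST(Tail) = { -, ;, = }.
Union: FIRST(Factor) = { -, ;, =, num, ε }.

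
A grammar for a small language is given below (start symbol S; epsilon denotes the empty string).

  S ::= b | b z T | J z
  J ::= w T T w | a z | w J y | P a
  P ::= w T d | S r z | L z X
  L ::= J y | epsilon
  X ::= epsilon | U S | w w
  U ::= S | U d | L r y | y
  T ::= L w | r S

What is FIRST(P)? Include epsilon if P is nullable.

P ::= w T d contributes {w}.
From P ::= S r z: add FIRST(S) = { a, b, w, z }.
From P ::= L z X: L nullable, take FIRST(L) ∪ {z} = { a, b, w, z }.
Union: FIRST(P) = { a, b, w, z }.

{ a, b, w, z }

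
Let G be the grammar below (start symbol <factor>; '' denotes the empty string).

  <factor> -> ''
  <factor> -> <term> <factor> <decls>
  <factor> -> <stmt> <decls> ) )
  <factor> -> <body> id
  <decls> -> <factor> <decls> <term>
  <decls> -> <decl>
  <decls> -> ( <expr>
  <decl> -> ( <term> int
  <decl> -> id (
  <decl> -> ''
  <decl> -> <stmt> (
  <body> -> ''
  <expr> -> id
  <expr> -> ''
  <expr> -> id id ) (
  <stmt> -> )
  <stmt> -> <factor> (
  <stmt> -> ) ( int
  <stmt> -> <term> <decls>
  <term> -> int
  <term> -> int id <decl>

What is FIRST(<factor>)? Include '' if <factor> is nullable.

{ (, ), id, int, '' }

<factor> -> '' contributes ''.
From <factor> -> <term> <factor> <decls>: add FIRST(<term>) = { int }.
From <factor> -> <stmt> <decls> ) ): add FIRST(<stmt>) = { (, ), id, int }.
From <factor> -> <body> id: <body> nullable, take FIRST(<body>) ∪ {id} = { id }.
Union: FIRST(<factor>) = { (, ), id, int, '' }.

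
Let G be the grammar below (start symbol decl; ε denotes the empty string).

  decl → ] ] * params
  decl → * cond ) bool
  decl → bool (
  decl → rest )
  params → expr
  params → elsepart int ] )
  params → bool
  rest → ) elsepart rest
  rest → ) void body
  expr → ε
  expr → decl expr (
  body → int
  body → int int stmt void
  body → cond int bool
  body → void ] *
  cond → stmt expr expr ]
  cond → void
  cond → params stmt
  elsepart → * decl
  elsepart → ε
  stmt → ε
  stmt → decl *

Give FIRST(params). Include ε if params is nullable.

From params → expr: add FIRST(expr) = { ), *, ], bool, ε } (including ε since expr is nullable).
From params → elsepart int ] ): elsepart nullable, take FIRST(elsepart) ∪ {int} = { *, int }.
params → bool contributes {bool}.
Union: FIRST(params) = { ), *, ], bool, int, ε }.

{ ), *, ], bool, int, ε }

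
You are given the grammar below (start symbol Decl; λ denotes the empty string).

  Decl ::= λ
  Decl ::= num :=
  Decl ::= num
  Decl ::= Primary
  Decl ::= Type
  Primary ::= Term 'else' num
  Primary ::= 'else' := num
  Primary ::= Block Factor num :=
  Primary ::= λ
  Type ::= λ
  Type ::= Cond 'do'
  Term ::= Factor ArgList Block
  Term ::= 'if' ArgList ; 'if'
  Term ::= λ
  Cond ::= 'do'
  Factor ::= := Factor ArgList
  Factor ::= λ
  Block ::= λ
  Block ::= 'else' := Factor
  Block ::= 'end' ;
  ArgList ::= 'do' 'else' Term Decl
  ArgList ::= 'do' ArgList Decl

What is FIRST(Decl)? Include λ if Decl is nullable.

Decl ::= λ contributes λ.
Decl ::= num := contributes {num}.
Decl ::= num contributes {num}.
From Decl ::= Primary: add FIRST(Primary) = { 'do', 'else', 'end', 'if', :=, num, λ } (including λ since Primary is nullable).
From Decl ::= Type: add FIRST(Type) = { 'do', λ } (including λ since Type is nullable).
Union: FIRST(Decl) = { 'do', 'else', 'end', 'if', :=, num, λ }.

{ 'do', 'else', 'end', 'if', :=, num, λ }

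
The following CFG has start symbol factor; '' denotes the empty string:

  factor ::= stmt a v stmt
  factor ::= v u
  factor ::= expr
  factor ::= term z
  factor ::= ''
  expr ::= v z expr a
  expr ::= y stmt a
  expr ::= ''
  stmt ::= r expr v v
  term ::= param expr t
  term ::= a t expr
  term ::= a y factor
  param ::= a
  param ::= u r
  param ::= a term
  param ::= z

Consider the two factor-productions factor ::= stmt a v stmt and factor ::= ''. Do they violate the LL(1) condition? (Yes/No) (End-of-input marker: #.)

FIRST(stmt a v stmt) = { r } and FIRST('') = { '' }.
The second is nullable but FOLLOW(factor) = { #, t, v, y, z } is disjoint from FIRST of the first.

No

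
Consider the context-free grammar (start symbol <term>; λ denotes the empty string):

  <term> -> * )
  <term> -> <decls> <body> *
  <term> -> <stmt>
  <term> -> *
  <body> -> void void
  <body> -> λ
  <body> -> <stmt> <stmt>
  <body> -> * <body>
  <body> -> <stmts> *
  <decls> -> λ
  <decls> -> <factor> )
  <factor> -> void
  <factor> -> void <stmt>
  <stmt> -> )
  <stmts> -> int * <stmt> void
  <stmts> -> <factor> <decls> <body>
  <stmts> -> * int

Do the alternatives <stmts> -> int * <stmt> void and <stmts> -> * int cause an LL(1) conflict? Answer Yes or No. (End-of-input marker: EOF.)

FIRST(int * <stmt> void) = { int } and FIRST(* int) = { * }.
The FIRST sets are disjoint and neither alternative is nullable — no conflict.

No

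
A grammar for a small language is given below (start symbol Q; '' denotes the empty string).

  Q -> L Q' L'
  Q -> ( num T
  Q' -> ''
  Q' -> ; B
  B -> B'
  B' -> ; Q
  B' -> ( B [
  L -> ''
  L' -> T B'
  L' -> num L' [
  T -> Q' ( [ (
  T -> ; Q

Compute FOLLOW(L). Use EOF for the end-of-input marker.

In Q -> L Q' L': add FIRST(Q' L') = { (, ;, num }.
Union: FOLLOW(L) = { (, ;, num }.

{ (, ;, num }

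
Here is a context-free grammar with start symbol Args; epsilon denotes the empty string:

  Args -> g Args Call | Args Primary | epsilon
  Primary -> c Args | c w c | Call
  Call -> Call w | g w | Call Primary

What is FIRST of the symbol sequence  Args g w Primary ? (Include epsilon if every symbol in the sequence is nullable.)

Add FIRST(Args)\{epsilon} = { c, g }; Args is nullable, continue.
g is a terminal; add {g} and stop.

{ c, g }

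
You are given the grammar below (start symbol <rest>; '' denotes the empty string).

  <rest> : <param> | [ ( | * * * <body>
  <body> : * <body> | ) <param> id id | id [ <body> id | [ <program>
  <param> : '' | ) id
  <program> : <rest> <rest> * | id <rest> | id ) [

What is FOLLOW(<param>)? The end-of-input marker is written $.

{ $, ), *, [, id }

In <rest> : <param>: <param> is at the end, add FOLLOW(<rest>) = { $, ), *, [, id }.
In <body> : ) <param> id id: add FIRST(id id) = { id }.
Union: FOLLOW(<param>) = { $, ), *, [, id }.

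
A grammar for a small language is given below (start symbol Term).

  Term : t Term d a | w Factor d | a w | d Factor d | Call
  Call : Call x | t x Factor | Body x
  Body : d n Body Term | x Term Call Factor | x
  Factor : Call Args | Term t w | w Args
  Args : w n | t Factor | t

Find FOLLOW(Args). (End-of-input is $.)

In Factor : Call Args: Args is at the end, add FOLLOW(Factor) = { $, a, d, t, w, x }.
In Factor : w Args: Args is at the end, add FOLLOW(Factor) = { $, a, d, t, w, x }.
Union: FOLLOW(Args) = { $, a, d, t, w, x }.

{ $, a, d, t, w, x }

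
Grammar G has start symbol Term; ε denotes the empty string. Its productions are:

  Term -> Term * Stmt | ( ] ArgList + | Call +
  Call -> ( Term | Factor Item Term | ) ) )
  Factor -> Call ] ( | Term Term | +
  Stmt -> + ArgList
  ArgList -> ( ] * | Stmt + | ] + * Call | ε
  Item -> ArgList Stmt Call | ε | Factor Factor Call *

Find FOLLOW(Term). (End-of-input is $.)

Term is the start symbol, so $ ∈ FOLLOW(Term).
In Term -> Term * Stmt: add FIRST(* Stmt) = { * }.
In Call -> ( Term: Term is at the end, add FOLLOW(Call) = { $, (, ), *, +, ] }.
In Call -> Factor Item Term: Term is at the end, add FOLLOW(Call) = { $, (, ), *, +, ] }.
In Factor -> Term Term: add FIRST(Term) = { (, ), + }.
In Factor -> Term Term: Term is at the end, add FOLLOW(Factor) = { (, ), +, ] }.
Union: FOLLOW(Term) = { $, (, ), *, +, ] }.

{ $, (, ), *, +, ] }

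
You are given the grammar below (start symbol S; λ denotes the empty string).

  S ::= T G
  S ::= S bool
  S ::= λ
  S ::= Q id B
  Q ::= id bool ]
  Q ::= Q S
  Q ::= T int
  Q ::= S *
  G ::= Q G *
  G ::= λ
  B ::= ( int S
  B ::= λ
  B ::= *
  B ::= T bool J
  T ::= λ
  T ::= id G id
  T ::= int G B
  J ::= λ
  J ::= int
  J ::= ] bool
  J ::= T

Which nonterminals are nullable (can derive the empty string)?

{ B, G, J, S, T }

Directly nullable (have an λ-production): S, G, B, T, J.
No other nonterminal has a production whose RHS symbols are all nullable.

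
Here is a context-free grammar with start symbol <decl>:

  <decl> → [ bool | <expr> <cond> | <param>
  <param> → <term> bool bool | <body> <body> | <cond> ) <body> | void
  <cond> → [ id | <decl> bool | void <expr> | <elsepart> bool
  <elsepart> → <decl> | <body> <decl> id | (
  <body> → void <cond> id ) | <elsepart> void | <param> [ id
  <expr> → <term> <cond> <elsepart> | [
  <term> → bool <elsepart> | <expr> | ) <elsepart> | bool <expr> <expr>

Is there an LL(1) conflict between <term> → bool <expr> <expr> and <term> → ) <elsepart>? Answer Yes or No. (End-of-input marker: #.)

FIRST(bool <expr> <expr>) = { bool } and FIRST() <elsepart>) = { ) }.
The FIRST sets are disjoint and neither alternative is nullable — no conflict.

No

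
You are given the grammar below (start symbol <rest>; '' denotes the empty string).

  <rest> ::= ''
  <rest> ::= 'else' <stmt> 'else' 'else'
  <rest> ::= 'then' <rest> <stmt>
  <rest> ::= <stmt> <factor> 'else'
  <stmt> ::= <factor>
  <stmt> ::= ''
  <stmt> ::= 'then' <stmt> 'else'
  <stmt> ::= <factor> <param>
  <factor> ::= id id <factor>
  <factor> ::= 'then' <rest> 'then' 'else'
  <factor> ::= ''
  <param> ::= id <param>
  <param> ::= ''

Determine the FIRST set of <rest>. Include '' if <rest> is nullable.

<rest> ::= '' contributes ''.
<rest> ::= 'else' <stmt> 'else' 'else' contributes {'else'}.
<rest> ::= 'then' <rest> <stmt> contributes {'then'}.
From <rest> ::= <stmt> <factor> 'else': <stmt>, <factor> nullable, take FIRST(<stmt>) ∪ FIRST(<factor>) ∪ {'else'} = { 'else', 'then', id }.
Union: FIRST(<rest>) = { 'else', 'then', id, '' }.

{ 'else', 'then', id, '' }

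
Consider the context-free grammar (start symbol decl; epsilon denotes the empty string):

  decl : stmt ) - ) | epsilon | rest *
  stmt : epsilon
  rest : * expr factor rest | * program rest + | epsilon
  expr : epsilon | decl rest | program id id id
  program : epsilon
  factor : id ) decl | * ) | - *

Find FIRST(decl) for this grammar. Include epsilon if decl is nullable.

{ ), *, epsilon }

From decl : stmt ) - ): stmt nullable, take FIRST(stmt) ∪ {)} = { ) }.
decl : epsilon contributes epsilon.
From decl : rest *: rest nullable, take FIRST(rest) ∪ {*} = { * }.
Union: FIRST(decl) = { ), *, epsilon }.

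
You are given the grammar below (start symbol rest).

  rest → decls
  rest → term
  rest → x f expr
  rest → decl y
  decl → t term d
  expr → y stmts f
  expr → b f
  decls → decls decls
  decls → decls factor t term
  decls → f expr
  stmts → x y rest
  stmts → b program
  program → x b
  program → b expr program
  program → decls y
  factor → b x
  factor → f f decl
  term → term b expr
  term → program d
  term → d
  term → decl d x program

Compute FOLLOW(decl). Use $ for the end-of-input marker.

{ d, t, y }

In rest → decl y: add FIRST(y) = { y }.
In factor → f f decl: decl is at the end, add FOLLOW(factor) = { t }.
In term → decl d x program: add FIRST(d x program) = { d }.
Union: FOLLOW(decl) = { d, t, y }.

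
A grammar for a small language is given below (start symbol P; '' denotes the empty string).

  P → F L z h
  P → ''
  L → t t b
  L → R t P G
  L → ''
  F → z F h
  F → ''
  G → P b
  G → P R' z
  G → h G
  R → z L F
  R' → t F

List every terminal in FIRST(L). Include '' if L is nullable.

L → t t b contributes {t}.
From L → R t P G: add FIRST(R) = { z }.
L → '' contributes ''.
Union: FIRST(L) = { t, z, '' }.

{ t, z, '' }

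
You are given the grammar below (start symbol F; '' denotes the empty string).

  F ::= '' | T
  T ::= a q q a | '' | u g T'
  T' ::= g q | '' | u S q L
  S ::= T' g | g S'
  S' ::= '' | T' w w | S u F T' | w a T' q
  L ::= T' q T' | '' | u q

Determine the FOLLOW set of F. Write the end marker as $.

F is the start symbol, so $ ∈ FOLLOW(F).
In S' ::= S u F T': add FIRST(T')\{''} = { g, u }.
  Since T' is nullable, also add FOLLOW(S') = { q, u }.
Union: FOLLOW(F) = { $, g, q, u }.

{ $, g, q, u }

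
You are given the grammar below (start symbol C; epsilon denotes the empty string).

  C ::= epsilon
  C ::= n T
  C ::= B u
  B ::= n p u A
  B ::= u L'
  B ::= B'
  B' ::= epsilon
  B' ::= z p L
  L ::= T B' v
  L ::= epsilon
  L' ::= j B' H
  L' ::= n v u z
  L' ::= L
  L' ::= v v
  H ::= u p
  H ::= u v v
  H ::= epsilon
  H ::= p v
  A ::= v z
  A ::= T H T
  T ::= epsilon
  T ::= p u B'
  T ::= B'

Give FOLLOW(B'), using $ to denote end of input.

In B ::= B': B' is at the end, add FOLLOW(B) = { u }.
In L ::= T B' v: add FIRST(v) = { v }.
In L' ::= j B' H: add FIRST(H)\{epsilon} = { p, u }.
  Since H is nullable, also add FOLLOW(L') = { u }.
In T ::= p u B': B' is at the end, add FOLLOW(T) = { $, p, u, v, z }.
In T ::= B': B' is at the end, add FOLLOW(T) = { $, p, u, v, z }.
Union: FOLLOW(B') = { $, p, u, v, z }.

{ $, p, u, v, z }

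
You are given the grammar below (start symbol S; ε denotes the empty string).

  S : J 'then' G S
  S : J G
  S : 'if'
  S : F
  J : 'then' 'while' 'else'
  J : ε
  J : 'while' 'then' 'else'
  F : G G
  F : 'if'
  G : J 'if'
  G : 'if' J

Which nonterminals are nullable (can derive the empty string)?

Directly nullable (have an ε-production): J.
No other nonterminal has a production whose RHS symbols are all nullable.

{ J }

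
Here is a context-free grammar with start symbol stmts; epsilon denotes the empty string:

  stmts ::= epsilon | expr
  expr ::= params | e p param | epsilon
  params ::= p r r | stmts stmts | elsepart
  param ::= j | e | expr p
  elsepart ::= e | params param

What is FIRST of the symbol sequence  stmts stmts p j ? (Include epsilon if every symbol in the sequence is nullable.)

Add FIRST(stmts)\{epsilon} = { e, j, p }; stmts is nullable, continue.
Add FIRST(stmts)\{epsilon} = { e, j, p }; stmts is nullable, continue.
p is a terminal; add {p} and stop.

{ e, j, p }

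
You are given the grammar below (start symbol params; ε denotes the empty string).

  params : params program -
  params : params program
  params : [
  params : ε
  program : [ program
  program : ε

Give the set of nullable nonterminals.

Directly nullable (have an ε-production): params, program.

{ params, program }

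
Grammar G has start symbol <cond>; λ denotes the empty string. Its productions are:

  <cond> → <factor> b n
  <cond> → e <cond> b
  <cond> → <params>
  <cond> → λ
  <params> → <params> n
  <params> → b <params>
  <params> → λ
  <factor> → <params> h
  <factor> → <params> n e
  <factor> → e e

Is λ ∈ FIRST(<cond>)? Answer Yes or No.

Yes

<cond> has an λ-production, so <cond> ⇒ λ.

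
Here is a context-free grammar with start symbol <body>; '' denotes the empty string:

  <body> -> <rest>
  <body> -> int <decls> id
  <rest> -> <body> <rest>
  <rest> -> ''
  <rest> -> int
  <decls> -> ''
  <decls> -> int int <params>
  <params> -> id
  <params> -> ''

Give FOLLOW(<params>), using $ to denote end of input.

{ id }

In <decls> -> int int <params>: <params> is at the end, add FOLLOW(<decls>) = { id }.
Union: FOLLOW(<params>) = { id }.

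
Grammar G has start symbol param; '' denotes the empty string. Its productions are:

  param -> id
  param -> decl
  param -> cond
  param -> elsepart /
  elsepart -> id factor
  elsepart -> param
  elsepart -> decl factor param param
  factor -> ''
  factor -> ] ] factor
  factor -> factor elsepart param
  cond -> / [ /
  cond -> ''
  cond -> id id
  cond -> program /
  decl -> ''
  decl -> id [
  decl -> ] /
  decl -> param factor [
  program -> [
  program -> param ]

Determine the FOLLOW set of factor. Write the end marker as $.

{ /, [, ], id }

In elsepart -> id factor: factor is at the end, add FOLLOW(elsepart) = { /, [, ], id }.
In elsepart -> decl factor param param: add FIRST(param param)\{''} = { /, [, ], id }.
  Since param param is nullable, also add FOLLOW(elsepart) = { /, [, ], id }.
In factor -> ] ] factor: factor is at the end, add FOLLOW(factor) = { /, [, ], id }.
In factor -> factor elsepart param: add FIRST(elsepart param)\{''} = { /, [, ], id }.
  Since elsepart param is nullable, also add FOLLOW(factor) = { /, [, ], id }.
In decl -> param factor [: add FIRST([) = { [ }.
Union: FOLLOW(factor) = { /, [, ], id }.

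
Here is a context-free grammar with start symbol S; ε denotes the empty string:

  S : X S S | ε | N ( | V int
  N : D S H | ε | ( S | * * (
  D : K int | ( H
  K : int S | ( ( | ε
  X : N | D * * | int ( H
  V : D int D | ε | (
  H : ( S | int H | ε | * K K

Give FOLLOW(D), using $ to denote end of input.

In N : D S H: add FIRST(S H)\{ε} = { (, *, int }.
  Since S H is nullable, also add FOLLOW(N) = { $, (, *, int }.
In X : D * *: add FIRST(* *) = { * }.
In V : D int D: add FIRST(int D) = { int }.
In V : D int D: D is at the end, add FOLLOW(V) = { int }.
Union: FOLLOW(D) = { $, (, *, int }.

{ $, (, *, int }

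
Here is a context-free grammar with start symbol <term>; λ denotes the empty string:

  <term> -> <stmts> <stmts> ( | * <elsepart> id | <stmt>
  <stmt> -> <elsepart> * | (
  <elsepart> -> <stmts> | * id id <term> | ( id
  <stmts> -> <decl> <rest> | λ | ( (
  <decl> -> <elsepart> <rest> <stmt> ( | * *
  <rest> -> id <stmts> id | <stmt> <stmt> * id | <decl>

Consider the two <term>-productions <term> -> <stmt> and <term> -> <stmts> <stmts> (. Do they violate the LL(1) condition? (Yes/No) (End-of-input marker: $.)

Yes

FIRST(<stmt>) = { (, *, id } and FIRST(<stmts> <stmts> () = { (, *, id }.
Both contain (, so the two alternatives are not disjoint — LL(1) conflict.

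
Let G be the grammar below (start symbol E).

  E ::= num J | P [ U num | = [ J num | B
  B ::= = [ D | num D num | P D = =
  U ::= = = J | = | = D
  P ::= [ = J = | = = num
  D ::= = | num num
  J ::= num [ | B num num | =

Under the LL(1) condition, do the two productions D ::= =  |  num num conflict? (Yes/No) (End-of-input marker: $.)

FIRST(=) = { = } and FIRST(num num) = { num }.
The FIRST sets are disjoint and neither alternative is nullable — no conflict.

No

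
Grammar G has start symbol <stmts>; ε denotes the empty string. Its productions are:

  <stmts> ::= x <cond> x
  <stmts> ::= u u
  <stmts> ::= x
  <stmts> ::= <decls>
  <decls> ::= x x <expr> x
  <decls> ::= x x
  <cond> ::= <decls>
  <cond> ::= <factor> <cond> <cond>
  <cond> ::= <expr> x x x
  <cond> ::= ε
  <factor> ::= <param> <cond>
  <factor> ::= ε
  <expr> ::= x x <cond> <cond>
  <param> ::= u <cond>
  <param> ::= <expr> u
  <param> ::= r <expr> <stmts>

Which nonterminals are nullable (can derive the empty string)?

Directly nullable (have an ε-production): <cond>, <factor>.
No other nonterminal has a production whose RHS symbols are all nullable.

{ <cond>, <factor> }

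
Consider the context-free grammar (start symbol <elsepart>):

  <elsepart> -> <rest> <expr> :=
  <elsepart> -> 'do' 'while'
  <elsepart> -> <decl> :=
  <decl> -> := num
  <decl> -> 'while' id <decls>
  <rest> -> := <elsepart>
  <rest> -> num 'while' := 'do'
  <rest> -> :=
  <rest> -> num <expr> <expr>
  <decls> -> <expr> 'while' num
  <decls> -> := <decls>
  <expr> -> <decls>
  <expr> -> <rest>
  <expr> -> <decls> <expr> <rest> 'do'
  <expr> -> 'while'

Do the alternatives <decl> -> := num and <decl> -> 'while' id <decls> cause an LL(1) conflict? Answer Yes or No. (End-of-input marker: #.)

No

FIRST(:= num) = { := } and FIRST('while' id <decls>) = { 'while' }.
The FIRST sets are disjoint and neither alternative is nullable — no conflict.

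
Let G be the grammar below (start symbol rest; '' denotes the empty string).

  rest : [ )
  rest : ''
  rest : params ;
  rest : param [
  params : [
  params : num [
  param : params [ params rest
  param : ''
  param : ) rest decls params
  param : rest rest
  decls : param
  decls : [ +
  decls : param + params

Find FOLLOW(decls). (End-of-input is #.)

{ [, num }

In param : ) rest decls params: add FIRST(params) = { [, num }.
Union: FOLLOW(decls) = { [, num }.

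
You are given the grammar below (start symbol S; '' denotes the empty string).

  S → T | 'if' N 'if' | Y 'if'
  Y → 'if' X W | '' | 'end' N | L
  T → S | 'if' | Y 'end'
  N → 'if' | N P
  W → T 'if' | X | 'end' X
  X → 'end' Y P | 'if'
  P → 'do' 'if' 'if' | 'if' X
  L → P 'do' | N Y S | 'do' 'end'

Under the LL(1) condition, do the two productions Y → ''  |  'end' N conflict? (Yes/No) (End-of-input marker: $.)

Yes

FIRST('') = { '' } and FIRST('end' N) = { 'end' }.
The first alternative is nullable and FOLLOW(Y) = { 'do', 'end', 'if' } shares 'end' with FIRST of the second — conflict.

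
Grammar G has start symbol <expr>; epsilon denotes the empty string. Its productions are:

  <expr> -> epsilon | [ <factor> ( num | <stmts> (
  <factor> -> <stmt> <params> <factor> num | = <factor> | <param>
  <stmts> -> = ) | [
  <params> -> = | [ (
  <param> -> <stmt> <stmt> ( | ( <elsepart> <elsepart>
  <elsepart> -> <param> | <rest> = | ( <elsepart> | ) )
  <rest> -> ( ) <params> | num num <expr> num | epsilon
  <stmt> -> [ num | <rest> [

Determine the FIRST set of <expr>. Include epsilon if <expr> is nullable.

{ =, [, epsilon }

<expr> -> epsilon contributes epsilon.
<expr> -> [ <factor> ( num contributes {[}.
From <expr> -> <stmts> (: add FIRST(<stmts>) = { =, [ }.
Union: FIRST(<expr>) = { =, [, epsilon }.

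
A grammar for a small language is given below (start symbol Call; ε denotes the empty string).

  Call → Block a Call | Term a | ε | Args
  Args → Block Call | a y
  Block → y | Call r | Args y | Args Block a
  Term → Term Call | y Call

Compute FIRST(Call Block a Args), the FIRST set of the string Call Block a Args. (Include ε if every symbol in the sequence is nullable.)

{ a, r, y }

Add FIRST(Call)\{ε} = { a, r, y }; Call is nullable, continue.
Add FIRST(Block) = { a, r, y }; Block is not nullable, stop.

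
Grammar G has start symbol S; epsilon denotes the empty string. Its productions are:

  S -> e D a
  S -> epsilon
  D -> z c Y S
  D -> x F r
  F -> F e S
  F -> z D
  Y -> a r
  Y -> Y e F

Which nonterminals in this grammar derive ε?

{ S }

Directly nullable (have an epsilon-production): S.
No other nonterminal has a production whose RHS symbols are all nullable.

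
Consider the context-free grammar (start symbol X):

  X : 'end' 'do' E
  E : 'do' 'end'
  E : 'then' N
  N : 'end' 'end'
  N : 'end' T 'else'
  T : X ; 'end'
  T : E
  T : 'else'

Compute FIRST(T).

From T : X ; 'end': add FIRST(X) = { 'end' }.
From T : E: add FIRST(E) = { 'do', 'then' }.
T : 'else' contributes {'else'}.
Union: FIRST(T) = { 'do', 'else', 'end', 'then' }.

{ 'do', 'else', 'end', 'then' }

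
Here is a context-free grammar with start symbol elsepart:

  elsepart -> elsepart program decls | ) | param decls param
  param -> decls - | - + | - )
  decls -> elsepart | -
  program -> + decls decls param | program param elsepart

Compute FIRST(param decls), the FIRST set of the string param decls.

{ ), - }

Add FIRST(param) = { ), - }; param is not nullable, stop.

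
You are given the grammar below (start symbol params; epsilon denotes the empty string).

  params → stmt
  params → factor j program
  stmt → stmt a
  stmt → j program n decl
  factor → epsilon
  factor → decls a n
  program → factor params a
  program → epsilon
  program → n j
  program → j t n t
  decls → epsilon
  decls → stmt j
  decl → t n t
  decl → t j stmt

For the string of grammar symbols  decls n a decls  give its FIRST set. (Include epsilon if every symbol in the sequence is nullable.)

Add FIRST(decls)\{epsilon} = { j }; decls is nullable, continue.
n is a terminal; add {n} and stop.

{ j, n }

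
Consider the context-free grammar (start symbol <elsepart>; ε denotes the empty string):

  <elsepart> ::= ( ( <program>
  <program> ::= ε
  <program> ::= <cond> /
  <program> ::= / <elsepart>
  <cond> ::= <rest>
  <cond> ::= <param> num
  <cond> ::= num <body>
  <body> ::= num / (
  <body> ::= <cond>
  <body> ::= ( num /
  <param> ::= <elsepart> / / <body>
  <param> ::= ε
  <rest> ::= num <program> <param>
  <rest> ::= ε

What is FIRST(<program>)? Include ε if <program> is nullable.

{ (, /, num, ε }

<program> ::= ε contributes ε.
From <program> ::= <cond> /: <cond> nullable, take FIRST(<cond>) ∪ {/} = { (, /, num }.
<program> ::= / <elsepart> contributes {/}.
Union: FIRST(<program>) = { (, /, num, ε }.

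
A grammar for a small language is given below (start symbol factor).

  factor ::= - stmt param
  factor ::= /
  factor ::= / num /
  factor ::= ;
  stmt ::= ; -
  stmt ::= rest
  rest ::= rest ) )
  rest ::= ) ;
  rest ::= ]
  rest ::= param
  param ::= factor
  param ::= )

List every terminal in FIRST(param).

{ ), -, /, ; }

From param ::= factor: add FIRST(factor) = { -, /, ; }.
param ::= ) contributes {)}.
Union: FIRST(param) = { ), -, /, ; }.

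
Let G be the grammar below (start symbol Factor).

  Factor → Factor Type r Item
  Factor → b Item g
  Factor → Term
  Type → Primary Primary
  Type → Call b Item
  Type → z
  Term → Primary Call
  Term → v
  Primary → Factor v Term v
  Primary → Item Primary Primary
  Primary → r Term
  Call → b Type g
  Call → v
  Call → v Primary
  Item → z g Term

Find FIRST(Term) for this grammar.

{ b, r, v, z }

From Term → Primary Call: add FIRST(Primary) = { b, r, v, z }.
Term → v contributes {v}.
Union: FIRST(Term) = { b, r, v, z }.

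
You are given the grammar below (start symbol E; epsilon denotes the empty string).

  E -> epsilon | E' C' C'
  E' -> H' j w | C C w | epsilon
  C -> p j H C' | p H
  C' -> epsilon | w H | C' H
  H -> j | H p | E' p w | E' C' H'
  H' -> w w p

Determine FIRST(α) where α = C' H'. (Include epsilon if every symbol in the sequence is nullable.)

{ j, p, w }

Add FIRST(C')\{epsilon} = { j, p, w }; C' is nullable, continue.
Add FIRST(H') = { w }; H' is not nullable, stop.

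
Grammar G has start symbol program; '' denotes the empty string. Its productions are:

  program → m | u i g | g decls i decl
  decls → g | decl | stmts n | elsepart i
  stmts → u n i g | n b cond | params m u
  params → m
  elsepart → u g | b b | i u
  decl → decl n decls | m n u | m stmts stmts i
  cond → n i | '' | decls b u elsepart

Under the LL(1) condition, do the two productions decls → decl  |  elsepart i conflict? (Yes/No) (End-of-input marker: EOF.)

FIRST(decl) = { m } and FIRST(elsepart i) = { b, i, u }.
The FIRST sets are disjoint and neither alternative is nullable — no conflict.

No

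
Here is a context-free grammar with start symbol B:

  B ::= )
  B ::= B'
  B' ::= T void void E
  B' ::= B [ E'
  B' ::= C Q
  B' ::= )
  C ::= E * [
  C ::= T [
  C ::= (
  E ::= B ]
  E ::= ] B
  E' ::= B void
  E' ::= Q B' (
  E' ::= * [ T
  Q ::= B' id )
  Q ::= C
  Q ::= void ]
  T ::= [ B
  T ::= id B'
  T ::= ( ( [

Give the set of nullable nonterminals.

{ } (none)

No nonterminal has an empty production or an RHS whose symbols are all nullable.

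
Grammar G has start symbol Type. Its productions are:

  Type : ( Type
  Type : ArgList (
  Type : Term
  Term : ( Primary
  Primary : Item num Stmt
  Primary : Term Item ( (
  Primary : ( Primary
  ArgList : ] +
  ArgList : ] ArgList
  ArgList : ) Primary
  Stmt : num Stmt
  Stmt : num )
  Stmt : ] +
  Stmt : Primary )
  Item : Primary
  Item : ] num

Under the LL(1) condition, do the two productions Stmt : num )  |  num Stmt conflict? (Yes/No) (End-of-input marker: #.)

FIRST(num )) = { num } and FIRST(num Stmt) = { num }.
Both contain num, so the two alternatives are not disjoint — LL(1) conflict.

Yes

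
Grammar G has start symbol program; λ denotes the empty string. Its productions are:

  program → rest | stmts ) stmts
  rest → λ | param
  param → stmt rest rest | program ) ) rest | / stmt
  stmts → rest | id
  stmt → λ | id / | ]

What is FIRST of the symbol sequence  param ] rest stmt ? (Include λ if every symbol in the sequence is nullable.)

{ ), /, ], id }

Add FIRST(param)\{λ} = { ), /, ], id }; param is nullable, continue.
] is a terminal; add {]} and stop.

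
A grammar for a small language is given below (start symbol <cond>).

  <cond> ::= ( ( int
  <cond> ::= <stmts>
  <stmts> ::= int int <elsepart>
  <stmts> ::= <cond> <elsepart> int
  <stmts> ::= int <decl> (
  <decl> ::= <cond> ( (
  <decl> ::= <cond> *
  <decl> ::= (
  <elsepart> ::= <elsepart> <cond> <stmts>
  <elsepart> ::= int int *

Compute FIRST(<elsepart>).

From <elsepart> ::= <elsepart> <cond> <stmts>: add FIRST(<elsepart>) = { int }.
<elsepart> ::= int int * contributes {int}.
Union: FIRST(<elsepart>) = { int }.

{ int }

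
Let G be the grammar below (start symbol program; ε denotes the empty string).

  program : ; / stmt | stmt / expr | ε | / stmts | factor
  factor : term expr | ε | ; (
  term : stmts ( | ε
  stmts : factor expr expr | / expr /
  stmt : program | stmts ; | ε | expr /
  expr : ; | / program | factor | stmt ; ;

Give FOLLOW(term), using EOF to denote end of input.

In factor : term expr: add FIRST(expr)\{ε} = { (, /, ; }.
  Since expr is nullable, also add FOLLOW(factor) = { EOF, (, /, ; }.
Union: FOLLOW(term) = { EOF, (, /, ; }.

{ EOF, (, /, ; }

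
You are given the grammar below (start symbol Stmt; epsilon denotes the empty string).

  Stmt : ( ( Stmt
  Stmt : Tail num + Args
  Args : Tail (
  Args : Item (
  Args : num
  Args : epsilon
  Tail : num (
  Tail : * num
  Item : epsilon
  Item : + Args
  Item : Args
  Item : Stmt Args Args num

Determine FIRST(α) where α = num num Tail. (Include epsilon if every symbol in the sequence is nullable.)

num is a terminal; add {num} and stop.

{ num }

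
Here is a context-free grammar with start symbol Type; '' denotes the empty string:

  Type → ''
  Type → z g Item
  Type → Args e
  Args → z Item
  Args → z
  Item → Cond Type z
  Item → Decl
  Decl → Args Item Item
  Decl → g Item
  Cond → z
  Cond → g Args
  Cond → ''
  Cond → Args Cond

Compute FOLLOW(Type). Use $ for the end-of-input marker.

{ $, z }

Type is the start symbol, so $ ∈ FOLLOW(Type).
In Item → Cond Type z: add FIRST(z) = { z }.
Union: FOLLOW(Type) = { $, z }.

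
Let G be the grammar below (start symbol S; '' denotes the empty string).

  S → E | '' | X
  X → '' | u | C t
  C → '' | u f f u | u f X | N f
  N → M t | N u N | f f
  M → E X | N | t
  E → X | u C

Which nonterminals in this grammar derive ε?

Directly nullable (have an ''-production): S, X, C.
E → X with every symbol nullable, so E is nullable.
M → E X with every symbol nullable, so M is nullable.
No other nonterminal has a production whose RHS symbols are all nullable.

{ C, E, M, S, X }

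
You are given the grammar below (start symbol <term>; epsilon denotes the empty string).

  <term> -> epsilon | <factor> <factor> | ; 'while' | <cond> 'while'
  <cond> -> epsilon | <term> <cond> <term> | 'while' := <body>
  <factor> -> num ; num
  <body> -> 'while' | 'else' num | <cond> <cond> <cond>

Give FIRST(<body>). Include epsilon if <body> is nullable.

{ 'else', 'while', ;, num, epsilon }

<body> -> 'while' contributes {'while'}.
<body> -> 'else' num contributes {'else'}.
From <body> -> <cond> <cond> <cond>: <cond>, <cond>, <cond> nullable, take FIRST(<cond>) ∪ FIRST(<cond>) ∪ FIRST(<cond>) = { 'while', ;, num }; also epsilon since the whole RHS is nullable.
Union: FIRST(<body>) = { 'else', 'while', ;, num, epsilon }.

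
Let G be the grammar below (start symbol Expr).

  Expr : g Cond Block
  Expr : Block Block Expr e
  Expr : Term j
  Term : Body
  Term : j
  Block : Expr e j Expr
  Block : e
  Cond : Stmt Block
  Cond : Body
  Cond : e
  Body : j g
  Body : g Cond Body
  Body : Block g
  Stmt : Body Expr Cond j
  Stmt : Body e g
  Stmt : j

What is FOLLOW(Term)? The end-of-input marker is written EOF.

{ j }

In Expr : Term j: add FIRST(j) = { j }.
Union: FOLLOW(Term) = { j }.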